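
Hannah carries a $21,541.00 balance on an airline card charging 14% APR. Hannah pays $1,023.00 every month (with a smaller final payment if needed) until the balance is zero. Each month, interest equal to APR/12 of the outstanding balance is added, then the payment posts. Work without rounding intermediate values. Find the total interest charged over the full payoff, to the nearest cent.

Monthly rate r = 14%/12 = 1.16667% = 0.0116667.
Payoff takes n = ⌈−ln(1 − rB₀/P)/ln(1+r)⌉ = ⌈24.305⌉ = 25 payments; the last is $313.01.
Total paid = 24·$1,023.00 + $313.01 = $24,865.01.
Total interest = total paid − principal = $24,865.01 − $21,541.00 = $3,324.01.

$3,324.01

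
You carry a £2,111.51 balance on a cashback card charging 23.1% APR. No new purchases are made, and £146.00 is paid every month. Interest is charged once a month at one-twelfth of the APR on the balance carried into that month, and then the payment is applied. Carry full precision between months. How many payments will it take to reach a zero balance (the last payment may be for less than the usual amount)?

18 months

Monthly rate r = 23.1%/12 = 1.925% = 0.01925.
Recurrence: B ← B·(1+r) − £146.00.
Month 1: interest £40.65; balance after payment £2,006.16.
Month 2: interest £38.62; balance after payment £1,898.78.
Closed form: n = −ln(1 − rB₀/P)/ln(1+r) = −ln(0.7216)/ln(1.01925) ≈ 17.113, so the balance reaches zero during payment 18.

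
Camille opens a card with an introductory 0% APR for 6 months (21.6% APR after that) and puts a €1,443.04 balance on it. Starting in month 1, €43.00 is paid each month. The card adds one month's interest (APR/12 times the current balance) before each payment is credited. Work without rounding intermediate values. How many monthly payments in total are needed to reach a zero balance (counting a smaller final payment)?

45 months

Promo months 1–6 at r₀ = 0%/12 = 0; months 7+ at r₁ = 21.6%/12 = 0.018.
After month 6 (no interest yet): B = €1,443.04 − 6·€43.00 = €1,185.04.
Then at r₁ with €43.00/mo: n₂ = −ln(1 − r₁·B/P)/ln(1+r₁) ≈ 38.41 → 39 more payments.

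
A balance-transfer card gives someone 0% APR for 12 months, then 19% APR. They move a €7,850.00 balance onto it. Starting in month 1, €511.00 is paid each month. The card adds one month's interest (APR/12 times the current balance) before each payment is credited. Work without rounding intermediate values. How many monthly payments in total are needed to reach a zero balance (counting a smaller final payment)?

16 payments

Promo months 1–12 at r₀ = 0%/12 = 0; months 13+ at r₁ = 19%/12 = 0.0158333.
After month 12 (no interest yet): B = €7,850.00 − 12·€511.00 = €1,718.00.
Then at r₁ with €511.00/mo: n₂ = −ln(1 − r₁·B/P)/ln(1+r₁) ≈ 3.48 → 4 more payments.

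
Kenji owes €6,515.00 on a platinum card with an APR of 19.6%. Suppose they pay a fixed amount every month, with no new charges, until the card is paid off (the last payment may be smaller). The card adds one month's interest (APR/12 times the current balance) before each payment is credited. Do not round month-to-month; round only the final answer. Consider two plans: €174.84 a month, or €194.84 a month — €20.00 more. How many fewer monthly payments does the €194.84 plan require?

Monthly rate r = 19.6%/12 = 1.63333% = 0.0163333.
At €174.84/mo: n = ⌈−ln(1 − rB₀/P)/ln(1+r)⌉ = 58 payments (last €157.75); total interest = total paid − €6,515.00 = €3,608.63.
At €194.84/mo: 49 payments (last €148.45); total interest €2,985.77.
Payments saved = 58 − 49 = 9.

9 fewer payments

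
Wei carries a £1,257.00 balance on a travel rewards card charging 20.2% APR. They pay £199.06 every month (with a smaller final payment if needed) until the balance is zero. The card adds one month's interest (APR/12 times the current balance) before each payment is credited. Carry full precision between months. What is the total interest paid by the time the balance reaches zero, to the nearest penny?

Monthly rate r = 20.2%/12 = 1.68333% = 0.0168333.
Payoff takes n = ⌈−ln(1 − rB₀/P)/ln(1+r)⌉ = ⌈6.732⌉ = 7 payments; the last is £146.07.
Total paid = 6·£199.06 + £146.07 = £1,340.43.
Total interest = total paid − principal = £1,340.43 − £1,257.00 = £83.43.

£83.43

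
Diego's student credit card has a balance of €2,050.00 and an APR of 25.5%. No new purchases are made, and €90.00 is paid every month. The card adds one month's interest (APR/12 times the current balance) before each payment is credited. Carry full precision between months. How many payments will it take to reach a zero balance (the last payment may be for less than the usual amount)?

Monthly rate r = 25.5%/12 = 2.125% = 0.02125.
Recurrence: B ← B·(1+r) − €90.00.
Month 1: interest €43.56; balance after payment €2,003.56.
Month 2: interest €42.58; balance after payment €1,956.14.
Closed form: n = −ln(1 − rB₀/P)/ln(1+r) = −ln(0.51597)/ln(1.02125) ≈ 31.469, so the balance reaches zero during payment 32.

32 months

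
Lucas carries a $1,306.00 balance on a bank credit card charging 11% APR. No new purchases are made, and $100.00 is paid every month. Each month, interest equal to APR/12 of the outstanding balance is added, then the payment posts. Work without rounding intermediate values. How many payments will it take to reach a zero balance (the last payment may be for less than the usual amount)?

14 months

Monthly rate r = 11%/12 = 0.916667% = 0.00916667.
Recurrence: B ← B·(1+r) − $100.00.
Month 1: interest $11.97; balance after payment $1,217.97.
Month 2: interest $11.16; balance after payment $1,129.14.
Closed form: n = −ln(1 − rB₀/P)/ln(1+r) = −ln(0.88028)/ln(1.00917) ≈ 13.974, so the balance reaches zero during payment 14.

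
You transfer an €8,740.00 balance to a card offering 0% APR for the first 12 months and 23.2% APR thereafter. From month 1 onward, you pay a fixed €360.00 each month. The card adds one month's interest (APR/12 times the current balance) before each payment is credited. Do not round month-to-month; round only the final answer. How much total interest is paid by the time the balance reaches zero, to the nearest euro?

Promo months 1–12 at r₀ = 0%/12 = 0; months 13+ at r₁ = 23.2%/12 = 0.0193333.
After month 12 (no interest yet): B = €8,740.00 − 12·€360.00 = €4,420.00.
Then at r₁ with €360.00/mo: n₂ = −ln(1 − r₁·B/P)/ln(1+r₁) ≈ 14.15 → 15 more payments.
Total paid = 26·€360.00 + €54.95 = €9,414.95; interest = €9,414.95 − €8,740.00 = €674.95.

€675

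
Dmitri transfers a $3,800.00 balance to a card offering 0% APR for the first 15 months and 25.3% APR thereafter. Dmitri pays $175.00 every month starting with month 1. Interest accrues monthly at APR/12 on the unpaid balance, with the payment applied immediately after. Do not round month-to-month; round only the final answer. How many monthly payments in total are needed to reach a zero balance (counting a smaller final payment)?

Promo months 1–15 at r₀ = 0%/12 = 0; months 16+ at r₁ = 25.3%/12 = 0.0210833.
After month 15 (no interest yet): B = $3,800.00 − 15·$175.00 = $1,175.00.
Then at r₁ with $175.00/mo: n₂ = −ln(1 − r₁·B/P)/ln(1+r₁) ≈ 7.32 → 8 more payments.

23 months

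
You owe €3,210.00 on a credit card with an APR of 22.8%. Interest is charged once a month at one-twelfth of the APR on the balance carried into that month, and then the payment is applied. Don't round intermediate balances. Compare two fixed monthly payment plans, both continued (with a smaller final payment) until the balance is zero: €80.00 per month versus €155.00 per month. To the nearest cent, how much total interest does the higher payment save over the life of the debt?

€1,990.13

Monthly rate r = 22.8%/12 = 1.9% = 0.019.
At €80.00/mo: n = ⌈−ln(1 − rB₀/P)/ln(1+r)⌉ = 77 payments (last €28.26); total interest = total paid − €3,210.00 = €2,898.26.
At €155.00/mo: 27 payments (last €88.13); total interest €908.13.
Interest saved = €2,898.26 − €908.13 = €1,990.13.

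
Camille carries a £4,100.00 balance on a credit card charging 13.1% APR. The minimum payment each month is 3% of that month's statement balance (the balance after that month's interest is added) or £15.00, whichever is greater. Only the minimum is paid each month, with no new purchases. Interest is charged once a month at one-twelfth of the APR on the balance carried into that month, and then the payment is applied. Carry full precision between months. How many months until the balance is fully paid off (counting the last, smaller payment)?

149 months

Monthly rate r = 13.1%/12 = 1.09167% = 0.0109167.
While 3% of the post-interest balance exceeds £15.00, each month B ← (B·(1+r))·(1 − 0.03), i.e. B shrinks by the factor (1+r)·0.97 = 0.98059.
This holds for months 1–108. Entering month 109 the balance is £493.62; 3% of the post-interest balance is now below £15.00, so the flat £15.00 minimum applies from here.
From month 109 a fixed £15.00 at rate r clears £493.62 in 41 more payments. Total: 108 + 41 = 149 months.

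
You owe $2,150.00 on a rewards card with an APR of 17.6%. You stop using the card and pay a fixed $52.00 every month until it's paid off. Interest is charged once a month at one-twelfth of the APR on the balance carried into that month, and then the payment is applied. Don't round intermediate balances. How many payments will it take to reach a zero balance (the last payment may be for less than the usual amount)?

Monthly rate r = 17.6%/12 = 1.46667% = 0.0146667.
Recurrence: B ← B·(1+r) − $52.00.
Month 1: interest $31.53; balance after payment $2,129.53.
Month 2: interest $31.23; balance after payment $2,108.77.
Closed form: n = −ln(1 − rB₀/P)/ln(1+r) = −ln(0.39359)/ln(1.01467) ≈ 64.041, so the balance reaches zero during payment 65.

65 months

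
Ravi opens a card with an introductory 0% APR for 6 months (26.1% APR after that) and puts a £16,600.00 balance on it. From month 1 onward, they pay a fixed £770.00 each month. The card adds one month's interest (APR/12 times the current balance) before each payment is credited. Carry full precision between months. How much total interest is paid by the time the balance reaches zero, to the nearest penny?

£2,804.06

Promo months 1–6 at r₀ = 0%/12 = 0; months 7+ at r₁ = 26.1%/12 = 0.02175.
After month 6 (no interest yet): B = £16,600.00 − 6·£770.00 = £11,980.00.
Then at r₁ with £770.00/mo: n₂ = −ln(1 − r₁·B/P)/ln(1+r₁) ≈ 19.20 → 20 more payments.
Total paid = 25·£770.00 + £154.06 = £19,404.06; interest = £19,404.06 − £16,600.00 = £2,804.06.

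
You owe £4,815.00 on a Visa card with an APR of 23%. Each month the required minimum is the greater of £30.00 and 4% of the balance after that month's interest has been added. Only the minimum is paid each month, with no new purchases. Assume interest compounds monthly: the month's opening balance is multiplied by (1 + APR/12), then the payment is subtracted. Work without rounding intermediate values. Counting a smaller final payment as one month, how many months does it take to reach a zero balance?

Monthly rate r = 23%/12 = 1.91667% = 0.0191667.
While 4% of the post-interest balance exceeds £30.00, each month B ← (B·(1+r))·(1 − 0.04), i.e. B shrinks by the factor (1+r)·0.96 = 0.9784.
This holds for months 1–87. Entering month 88 the balance is £720.32; 4% of the post-interest balance is now below £30.00, so the flat £30.00 minimum applies from here.
From month 88 a fixed £30.00 at rate r clears £720.32 in 33 more payments. Total: 87 + 33 = 120 months.

120 months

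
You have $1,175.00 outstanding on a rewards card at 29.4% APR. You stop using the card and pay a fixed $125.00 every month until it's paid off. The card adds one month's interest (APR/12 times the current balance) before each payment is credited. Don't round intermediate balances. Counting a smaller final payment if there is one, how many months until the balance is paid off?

Monthly rate r = 29.4%/12 = 2.45% = 0.0245.
Recurrence: B ← B·(1+r) − $125.00.
Month 1: interest $28.79; balance after payment $1,078.79.
Month 2: interest $26.43; balance after payment $980.22.
Closed form: n = −ln(1 − rB₀/P)/ln(1+r) = −ln(0.7697)/ln(1.0245) ≈ 10.814, so the balance reaches zero during payment 11.

11 payments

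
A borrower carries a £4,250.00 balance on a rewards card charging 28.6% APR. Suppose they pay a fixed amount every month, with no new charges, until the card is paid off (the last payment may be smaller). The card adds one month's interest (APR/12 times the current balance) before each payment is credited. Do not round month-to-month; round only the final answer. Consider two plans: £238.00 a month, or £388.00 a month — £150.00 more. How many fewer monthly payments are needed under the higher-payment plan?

11 fewer payments

Monthly rate r = 28.6%/12 = 2.38333% = 0.0238333.
At £238.00/mo: n = ⌈−ln(1 − rB₀/P)/ln(1+r)⌉ = 24 payments (last £128.87); total interest = total paid − £4,250.00 = £1,352.87.
At £388.00/mo: 13 payments (last £328.33); total interest £734.33.
Payments saved = 24 − 13 = 11.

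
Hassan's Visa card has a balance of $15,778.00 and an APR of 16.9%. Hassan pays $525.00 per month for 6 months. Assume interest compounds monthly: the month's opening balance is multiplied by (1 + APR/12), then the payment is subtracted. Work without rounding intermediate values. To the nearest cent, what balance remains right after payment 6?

Monthly rate r = 16.9%/12 = 1.40833% = 0.0140833.
Each month: B ← B·(1+r) − $525.00.
Month 1: interest $222.21; balance after payment $15,475.21.
Month 2: interest $217.94; balance after payment $15,168.15.
Month 3: interest $213.62; balance after payment $14,856.77.
Month 4: interest $209.23; balance after payment $14,541.00.
Month 5: interest $204.79; balance after payment $14,220.79.
Month 6: interest $200.28; balance after payment $13,896.06.

$13,896.06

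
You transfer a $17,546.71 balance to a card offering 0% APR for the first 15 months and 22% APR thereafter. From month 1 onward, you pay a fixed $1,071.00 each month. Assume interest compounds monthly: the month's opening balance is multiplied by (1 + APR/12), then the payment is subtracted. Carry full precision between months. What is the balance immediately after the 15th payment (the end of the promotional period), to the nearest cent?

$1,481.71

Promo months 1–15 at r₀ = 0%/12 = 0; months 16+ at r₁ = 22%/12 = 0.0183333.
After month 15 (no interest yet): B = $17,546.71 − 15·$1,071.00 = $1,481.71.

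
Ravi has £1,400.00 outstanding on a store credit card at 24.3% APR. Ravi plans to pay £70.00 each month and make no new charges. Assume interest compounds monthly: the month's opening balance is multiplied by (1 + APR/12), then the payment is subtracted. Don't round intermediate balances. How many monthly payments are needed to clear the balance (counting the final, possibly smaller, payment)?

26 months

Monthly rate r = 24.3%/12 = 2.025% = 0.02025.
Recurrence: B ← B·(1+r) − £70.00.
Month 1: interest £28.35; balance after payment £1,358.35.
Month 2: interest £27.51; balance after payment £1,315.86.
Closed form: n = −ln(1 − rB₀/P)/ln(1+r) = −ln(0.595)/ln(1.02025) ≈ 25.898, so the balance reaches zero during payment 26.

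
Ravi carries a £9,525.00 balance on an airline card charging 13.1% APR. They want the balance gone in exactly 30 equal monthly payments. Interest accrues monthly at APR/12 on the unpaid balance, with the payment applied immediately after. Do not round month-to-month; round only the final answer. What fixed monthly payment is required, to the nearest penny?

£374.04

Monthly rate r = 13.1%/12 = 1.09167% = 0.0109167.
Level-payment amortization: P = B₀·r / (1 − (1+r)^(−n)) = 9525.00·0.0109167 / (1 − 1.01092^(−30)).
Denominator 1 − (1+r)^(−30) = 0.277996505.
P = 103.981 / 0.277996505 ≈ 374.04.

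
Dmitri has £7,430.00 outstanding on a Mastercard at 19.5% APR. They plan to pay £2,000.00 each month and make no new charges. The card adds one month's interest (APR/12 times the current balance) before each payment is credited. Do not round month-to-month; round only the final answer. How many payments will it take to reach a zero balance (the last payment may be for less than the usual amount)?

4 months

Monthly rate r = 19.5%/12 = 1.625% = 0.01625.
Recurrence: B ← B·(1+r) − £2,000.00.
Month 1: interest £120.74; balance after payment £5,550.74.
Month 2: interest £90.20; balance after payment £3,640.94.
Month 3: interest £59.17; balance after payment £1,700.10.
Month 4: interest £27.63; balance after payment £0.00.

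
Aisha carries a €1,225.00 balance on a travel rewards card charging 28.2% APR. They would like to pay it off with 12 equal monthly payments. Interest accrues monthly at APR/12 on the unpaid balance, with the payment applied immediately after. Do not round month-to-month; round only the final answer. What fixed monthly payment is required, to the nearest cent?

€118.34

Monthly rate r = 28.2%/12 = 2.35% = 0.0235.
Level-payment amortization: P = B₀·r / (1 − (1+r)^(−n)) = 1225.00·0.0235 / (1 − 1.0235^(−12)).
Denominator 1 − (1+r)^(−12) = 0.243261489.
P = 28.7875 / 0.243261489 ≈ 118.34.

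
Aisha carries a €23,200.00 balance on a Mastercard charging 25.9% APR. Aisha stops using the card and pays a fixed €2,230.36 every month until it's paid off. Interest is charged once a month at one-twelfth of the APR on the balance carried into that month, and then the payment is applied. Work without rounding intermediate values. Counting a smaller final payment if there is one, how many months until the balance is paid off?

Monthly rate r = 25.9%/12 = 2.15833% = 0.0215833.
Recurrence: B ← B·(1+r) − €2,230.36.
Month 1: interest €500.73; balance after payment €21,470.37.
Month 2: interest €463.40; balance after payment €19,703.42.
Closed form: n = −ln(1 − rB₀/P)/ln(1+r) = −ln(0.77549)/ln(1.02158) ≈ 11.907, so the balance reaches zero during payment 12.

12 months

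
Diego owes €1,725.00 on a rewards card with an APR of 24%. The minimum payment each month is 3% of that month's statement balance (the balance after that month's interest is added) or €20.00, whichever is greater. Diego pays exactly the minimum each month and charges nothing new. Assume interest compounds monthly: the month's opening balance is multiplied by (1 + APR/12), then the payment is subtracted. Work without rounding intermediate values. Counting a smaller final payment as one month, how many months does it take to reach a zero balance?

Monthly rate r = 24%/12 = 2% = 0.02.
While 3% of the post-interest balance exceeds €20.00, each month B ← (B·(1+r))·(1 − 0.03), i.e. B shrinks by the factor (1+r)·0.97 = 0.9894.
This holds for months 1–92. Entering month 93 the balance is €647.15; 3% of the post-interest balance is now below €20.00, so the flat €20.00 minimum applies from here.
From month 93 a fixed €20.00 at rate r clears €647.15 in 53 more payments. Total: 92 + 53 = 145 months.

145 months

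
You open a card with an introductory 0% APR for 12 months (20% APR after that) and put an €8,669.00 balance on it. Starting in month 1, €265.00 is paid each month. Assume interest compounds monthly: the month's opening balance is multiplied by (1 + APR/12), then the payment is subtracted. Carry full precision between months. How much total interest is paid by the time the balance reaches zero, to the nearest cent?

€1,300.42

Promo months 1–12 at r₀ = 0%/12 = 0; months 13+ at r₁ = 20%/12 = 0.0166667.
After month 12 (no interest yet): B = €8,669.00 − 12·€265.00 = €5,489.00.
Then at r₁ with €265.00/mo: n₂ = −ln(1 − r₁·B/P)/ln(1+r₁) ≈ 25.62 → 26 more payments.
Total paid = 37·€265.00 + €164.42 = €9,969.42; interest = €9,969.42 − €8,669.00 = €1,300.42.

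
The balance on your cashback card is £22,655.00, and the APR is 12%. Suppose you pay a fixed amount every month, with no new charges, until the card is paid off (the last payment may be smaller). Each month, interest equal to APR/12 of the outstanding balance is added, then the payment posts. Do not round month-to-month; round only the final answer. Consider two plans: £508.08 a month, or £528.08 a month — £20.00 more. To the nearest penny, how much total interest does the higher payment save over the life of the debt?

Monthly rate r = 12%/12 = 1% = 0.01.
At £508.08/mo: n = ⌈−ln(1 − rB₀/P)/ln(1+r)⌉ = 60 payments (last £170.62); total interest = total paid − £22,655.00 = £7,492.34.
At £528.08/mo: 57 payments (last £168.26); total interest £7,085.74.
Interest saved = £7,492.34 − £7,085.74 = £406.60.

£406.60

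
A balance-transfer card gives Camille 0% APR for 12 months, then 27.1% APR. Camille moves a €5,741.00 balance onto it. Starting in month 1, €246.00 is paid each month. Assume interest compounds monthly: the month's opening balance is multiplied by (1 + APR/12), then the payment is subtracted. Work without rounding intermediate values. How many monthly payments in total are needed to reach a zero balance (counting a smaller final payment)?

Promo months 1–12 at r₀ = 0%/12 = 0; months 13+ at r₁ = 27.1%/12 = 0.0225833.
After month 12 (no interest yet): B = €5,741.00 − 12·€246.00 = €2,789.00.
Then at r₁ with €246.00/mo: n₂ = −ln(1 − r₁·B/P)/ln(1+r₁) ≈ 13.24 → 14 more payments.

26 months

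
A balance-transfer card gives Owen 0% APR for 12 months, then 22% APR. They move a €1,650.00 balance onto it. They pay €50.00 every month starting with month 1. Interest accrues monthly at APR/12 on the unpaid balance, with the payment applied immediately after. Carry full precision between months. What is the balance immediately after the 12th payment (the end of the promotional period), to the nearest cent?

Promo months 1–12 at r₀ = 0%/12 = 0; months 13+ at r₁ = 22%/12 = 0.0183333.
After month 12 (no interest yet): B = €1,650.00 − 12·€50.00 = €1,050.00.

€1,050.00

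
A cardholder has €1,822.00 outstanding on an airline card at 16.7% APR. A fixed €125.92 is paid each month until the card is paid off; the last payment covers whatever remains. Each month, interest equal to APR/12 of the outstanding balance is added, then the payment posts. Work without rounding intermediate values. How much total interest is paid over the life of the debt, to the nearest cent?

€226.81

Monthly rate r = 16.7%/12 = 1.39167% = 0.0139167.
Payoff takes n = ⌈−ln(1 − rB₀/P)/ln(1+r)⌉ = ⌈16.269⌉ = 17 payments; the last is €34.09.
Total paid = 16·€125.92 + €34.09 = €2,048.81.
Total interest = total paid − principal = €2,048.81 − €1,822.00 = €226.81.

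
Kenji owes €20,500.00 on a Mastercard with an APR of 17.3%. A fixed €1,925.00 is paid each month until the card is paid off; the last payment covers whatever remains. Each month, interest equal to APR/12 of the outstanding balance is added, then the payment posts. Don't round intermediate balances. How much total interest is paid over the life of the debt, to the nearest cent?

€1,919.09

Monthly rate r = 17.3%/12 = 1.44167% = 0.0144167.
Payoff takes n = ⌈−ln(1 − rB₀/P)/ln(1+r)⌉ = ⌈11.645⌉ = 12 payments; the last is €1,244.09.
Total paid = 11·€1,925.00 + €1,244.09 = €22,419.09.
Total interest = total paid − principal = €22,419.09 − €20,500.00 = €1,919.09.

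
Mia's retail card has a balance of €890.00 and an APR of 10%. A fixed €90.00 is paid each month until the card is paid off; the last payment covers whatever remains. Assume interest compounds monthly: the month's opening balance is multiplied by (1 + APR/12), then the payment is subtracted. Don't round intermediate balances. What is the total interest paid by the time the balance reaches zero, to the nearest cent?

Monthly rate r = 10%/12 = 0.833333% = 0.00833333.
Payoff takes n = ⌈−ln(1 − rB₀/P)/ln(1+r)⌉ = ⌈10.363⌉ = 11 payments; the last is €32.77.
Total paid = 10·€90.00 + €32.77 = €932.77.
Total interest = total paid − principal = €932.77 − €890.00 = €42.77.

€42.77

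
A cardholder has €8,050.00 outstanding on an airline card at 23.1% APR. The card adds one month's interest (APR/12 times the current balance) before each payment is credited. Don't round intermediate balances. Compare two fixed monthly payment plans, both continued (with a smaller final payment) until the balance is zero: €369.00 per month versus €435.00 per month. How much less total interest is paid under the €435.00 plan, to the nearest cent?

€492.99

Monthly rate r = 23.1%/12 = 1.925% = 0.01925.
At €369.00/mo: n = ⌈−ln(1 − rB₀/P)/ln(1+r)⌉ = 29 payments (last €209.25); total interest = total paid − €8,050.00 = €2,491.25.
At €435.00/mo: 24 payments (last €43.26); total interest €1,998.26.
Interest saved = €2,491.25 − €1,998.26 = €492.99.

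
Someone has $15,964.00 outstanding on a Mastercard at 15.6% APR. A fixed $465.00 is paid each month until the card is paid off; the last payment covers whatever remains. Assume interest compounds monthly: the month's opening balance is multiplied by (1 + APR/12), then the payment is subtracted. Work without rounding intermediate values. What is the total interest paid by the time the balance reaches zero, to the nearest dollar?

$5,318

Monthly rate r = 15.6%/12 = 1.3% = 0.013.
Payoff takes n = ⌈−ln(1 − rB₀/P)/ln(1+r)⌉ = ⌈45.767⌉ = 46 payments; the last is $357.37.
Total paid = 45·$465.00 + $357.37 = $21,282.37.
Total interest = total paid − principal = $21,282.37 − $15,964.00 = $5,318.37.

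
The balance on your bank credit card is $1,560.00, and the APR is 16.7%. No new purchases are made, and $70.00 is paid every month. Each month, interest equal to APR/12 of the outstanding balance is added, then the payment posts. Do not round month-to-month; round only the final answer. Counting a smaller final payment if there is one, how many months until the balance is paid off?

27 months

Monthly rate r = 16.7%/12 = 1.39167% = 0.0139167.
Recurrence: B ← B·(1+r) − $70.00.
Month 1: interest $21.71; balance after payment $1,511.71.
Month 2: interest $21.04; balance after payment $1,462.75.
Closed form: n = −ln(1 − rB₀/P)/ln(1+r) = −ln(0.68986)/ln(1.01392) ≈ 26.863, so the balance reaches zero during payment 27.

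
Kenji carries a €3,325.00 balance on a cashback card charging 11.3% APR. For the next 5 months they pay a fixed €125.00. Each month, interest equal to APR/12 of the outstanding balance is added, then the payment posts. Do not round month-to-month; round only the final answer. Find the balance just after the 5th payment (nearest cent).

Monthly rate r = 11.3%/12 = 0.941667% = 0.00941667.
Each month: B ← B·(1+r) − €125.00.
Month 1: interest €31.31; balance after payment €3,231.31.
Month 2: interest €30.43; balance after payment €3,136.74.
Month 3: interest €29.54; balance after payment €3,041.28.
Month 4: interest €28.64; balance after payment €2,944.91.
Month 5: interest €27.73; balance after payment €2,847.65.

€2,847.65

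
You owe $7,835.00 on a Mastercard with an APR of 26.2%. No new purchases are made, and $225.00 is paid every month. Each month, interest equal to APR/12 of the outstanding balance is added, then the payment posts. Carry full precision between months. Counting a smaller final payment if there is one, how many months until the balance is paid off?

67 payments

Monthly rate r = 26.2%/12 = 2.18333% = 0.0218333.
Recurrence: B ← B·(1+r) − $225.00.
Month 1: interest $171.06; balance after payment $7,781.06.
Month 2: interest $169.89; balance after payment $7,725.95.
Closed form: n = −ln(1 − rB₀/P)/ln(1+r) = −ln(0.23971)/ln(1.02183) ≈ 66.130, so the balance reaches zero during payment 67.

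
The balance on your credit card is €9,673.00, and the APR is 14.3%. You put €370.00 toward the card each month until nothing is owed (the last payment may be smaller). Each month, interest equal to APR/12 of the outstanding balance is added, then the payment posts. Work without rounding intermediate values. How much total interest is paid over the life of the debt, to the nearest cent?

Monthly rate r = 14.3%/12 = 1.19167% = 0.0119167.
Payoff takes n = ⌈−ln(1 − rB₀/P)/ln(1+r)⌉ = ⌈31.512⌉ = 32 payments; the last is €190.00.
Total paid = 31·€370.00 + €190.00 = €11,660.00.
Total interest = total paid − principal = €11,660.00 − €9,673.00 = €1,987.00.

€1,987.00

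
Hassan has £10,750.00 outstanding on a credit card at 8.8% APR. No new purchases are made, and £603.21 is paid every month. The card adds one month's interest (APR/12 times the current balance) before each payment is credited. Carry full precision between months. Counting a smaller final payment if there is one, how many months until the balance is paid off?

20 payments

Monthly rate r = 8.8%/12 = 0.733333% = 0.00733333.
Recurrence: B ← B·(1+r) − £603.21.
Month 1: interest £78.83; balance after payment £10,225.62.
Month 2: interest £74.99; balance after payment £9,697.40.
Closed form: n = −ln(1 − rB₀/P)/ln(1+r) = −ln(0.86931)/ln(1.00733) ≈ 19.168, so the balance reaches zero during payment 20.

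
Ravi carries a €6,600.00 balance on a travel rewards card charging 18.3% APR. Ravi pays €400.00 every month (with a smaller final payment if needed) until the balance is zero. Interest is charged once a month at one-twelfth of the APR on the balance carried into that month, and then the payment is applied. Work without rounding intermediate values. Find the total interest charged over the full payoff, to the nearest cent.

Monthly rate r = 18.3%/12 = 1.525% = 0.01525.
Payoff takes n = ⌈−ln(1 − rB₀/P)/ln(1+r)⌉ = ⌈19.151⌉ = 20 payments; the last is €60.86.
Total paid = 19·€400.00 + €60.86 = €7,660.86.
Total interest = total paid − principal = €7,660.86 − €6,600.00 = €1,060.86.

€1,060.86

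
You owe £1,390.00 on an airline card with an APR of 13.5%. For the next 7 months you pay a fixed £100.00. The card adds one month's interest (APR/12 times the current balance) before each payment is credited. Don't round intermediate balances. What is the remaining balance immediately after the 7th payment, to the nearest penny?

£779.15

Monthly rate r = 13.5%/12 = 1.125% = 0.01125.
Each month: B ← B·(1+r) − £100.00.
Month 1: interest £15.64; balance after payment £1,305.64.
Month 2: interest £14.69; balance after payment £1,220.33.
Month 3: interest £13.73; balance after payment £1,134.05.
Month 4: interest £12.76; balance after payment £1,046.81.
Month 5: interest £11.78; balance after payment £958.59.
Month 6: interest £10.78; balance after payment £869.37.
Month 7: interest £9.78; balance after payment £779.15.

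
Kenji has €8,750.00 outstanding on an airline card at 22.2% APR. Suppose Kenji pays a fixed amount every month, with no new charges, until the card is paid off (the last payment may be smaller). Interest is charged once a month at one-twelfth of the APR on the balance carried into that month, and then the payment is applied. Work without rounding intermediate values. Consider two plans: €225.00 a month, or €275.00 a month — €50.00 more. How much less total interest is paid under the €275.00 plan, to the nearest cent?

Monthly rate r = 22.2%/12 = 1.85% = 0.0185.
At €225.00/mo: n = ⌈−ln(1 − rB₀/P)/ln(1+r)⌉ = 70 payments (last €75.92); total interest = total paid − €8,750.00 = €6,850.92.
At €275.00/mo: 49 payments (last €126.52); total interest €4,576.52.
Interest saved = €6,850.92 − €4,576.52 = €2,274.40.

€2,274.40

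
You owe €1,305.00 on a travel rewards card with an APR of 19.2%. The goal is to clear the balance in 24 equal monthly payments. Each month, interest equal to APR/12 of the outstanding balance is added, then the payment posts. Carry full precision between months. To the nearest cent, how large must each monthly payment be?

€65.91

Monthly rate r = 19.2%/12 = 1.6% = 0.016.
Level-payment amortization: P = B₀·r / (1 − (1+r)^(−n)) = 1305.00·0.016 / (1 − 1.016^(−24)).
Denominator 1 − (1+r)^(−24) = 0.316795042.
P = 20.88 / 0.316795042 ≈ 65.91.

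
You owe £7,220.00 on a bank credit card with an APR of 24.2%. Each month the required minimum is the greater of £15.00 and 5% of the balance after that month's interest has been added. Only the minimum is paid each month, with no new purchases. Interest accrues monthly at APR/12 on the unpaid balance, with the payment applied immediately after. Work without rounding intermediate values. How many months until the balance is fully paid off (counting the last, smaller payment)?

128 months

Monthly rate r = 24.2%/12 = 2.01667% = 0.0201667.
While 5% of the post-interest balance exceeds £15.00, each month B ← (B·(1+r))·(1 − 0.05), i.e. B shrinks by the factor (1+r)·0.95 = 0.96916.
This holds for months 1–103. Entering month 104 the balance is £286.55; 5% of the post-interest balance is now below £15.00, so the flat £15.00 minimum applies from here.
From month 104 a fixed £15.00 at rate r clears £286.55 in 25 more payments. Total: 103 + 25 = 128 months.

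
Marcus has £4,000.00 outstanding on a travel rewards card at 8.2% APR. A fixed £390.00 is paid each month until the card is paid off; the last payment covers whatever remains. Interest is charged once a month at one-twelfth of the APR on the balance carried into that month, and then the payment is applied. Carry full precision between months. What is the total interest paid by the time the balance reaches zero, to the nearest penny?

£161.53

Monthly rate r = 8.2%/12 = 0.683333% = 0.00683333.
Payoff takes n = ⌈−ln(1 − rB₀/P)/ln(1+r)⌉ = ⌈10.670⌉ = 11 payments; the last is £261.53.
Total paid = 10·£390.00 + £261.53 = £4,161.53.
Total interest = total paid − principal = £4,161.53 − £4,000.00 = £161.53.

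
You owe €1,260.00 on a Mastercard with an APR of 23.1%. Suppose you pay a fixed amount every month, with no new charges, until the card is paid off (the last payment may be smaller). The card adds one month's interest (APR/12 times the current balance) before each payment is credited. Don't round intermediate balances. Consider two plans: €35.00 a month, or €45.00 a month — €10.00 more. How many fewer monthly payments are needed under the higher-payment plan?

21 fewer payments

Monthly rate r = 23.1%/12 = 1.925% = 0.01925.
At €35.00/mo: n = ⌈−ln(1 − rB₀/P)/ln(1+r)⌉ = 62 payments (last €32.73); total interest = total paid − €1,260.00 = €907.73.
At €45.00/mo: 41 payments (last €27.66); total interest €567.66.
Payments saved = 62 − 41 = 21.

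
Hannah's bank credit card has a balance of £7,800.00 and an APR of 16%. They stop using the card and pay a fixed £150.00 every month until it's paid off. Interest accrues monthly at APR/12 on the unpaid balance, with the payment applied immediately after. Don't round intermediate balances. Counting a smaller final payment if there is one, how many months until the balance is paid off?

Monthly rate r = 16%/12 = 1.33333% = 0.0133333.
Recurrence: B ← B·(1+r) − £150.00.
Month 1: interest £104.00; balance after payment £7,754.00.
Month 2: interest £103.39; balance after payment £7,707.39.
Closed form: n = −ln(1 − rB₀/P)/ln(1+r) = −ln(0.30667)/ln(1.01333) ≈ 89.239, so the balance reaches zero during payment 90.

90 months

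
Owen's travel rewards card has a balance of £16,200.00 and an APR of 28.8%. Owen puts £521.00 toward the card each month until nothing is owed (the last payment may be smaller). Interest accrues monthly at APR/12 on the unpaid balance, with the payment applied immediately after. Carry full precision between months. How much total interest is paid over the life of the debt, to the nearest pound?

Monthly rate r = 28.8%/12 = 2.4% = 0.024.
Payoff takes n = ⌈−ln(1 − rB₀/P)/ln(1+r)⌉ = ⌈57.826⌉ = 58 payments; the last is £431.28.
Total paid = 57·£521.00 + £431.28 = £30,128.28.
Total interest = total paid − principal = £30,128.28 − £16,200.00 = £13,928.28.

£13,928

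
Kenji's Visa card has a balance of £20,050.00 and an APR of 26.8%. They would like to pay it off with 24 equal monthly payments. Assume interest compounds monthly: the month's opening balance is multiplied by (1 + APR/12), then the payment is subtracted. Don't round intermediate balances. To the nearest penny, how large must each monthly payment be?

Monthly rate r = 26.8%/12 = 2.23333% = 0.0223333.
Level-payment amortization: P = B₀·r / (1 − (1+r)^(−n)) = 20050.00·0.0223333 / (1 − 1.02233^(−24)).
Denominator 1 − (1+r)^(−24) = 0.41145525.
P = 447.783 / 0.41145525 ≈ 1088.29.

£1,088.29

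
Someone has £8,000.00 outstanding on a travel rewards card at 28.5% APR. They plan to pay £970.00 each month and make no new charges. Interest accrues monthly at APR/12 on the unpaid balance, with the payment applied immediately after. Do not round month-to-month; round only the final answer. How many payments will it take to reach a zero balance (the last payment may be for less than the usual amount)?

Monthly rate r = 28.5%/12 = 2.375% = 0.02375.
Recurrence: B ← B·(1+r) − £970.00.
Month 1: interest £190.00; balance after payment £7,220.00.
Month 2: interest £171.47; balance after payment £6,421.48.
Closed form: n = −ln(1 − rB₀/P)/ln(1+r) = −ln(0.80412)/ln(1.02375) ≈ 9.288, so the balance reaches zero during payment 10.

10 payments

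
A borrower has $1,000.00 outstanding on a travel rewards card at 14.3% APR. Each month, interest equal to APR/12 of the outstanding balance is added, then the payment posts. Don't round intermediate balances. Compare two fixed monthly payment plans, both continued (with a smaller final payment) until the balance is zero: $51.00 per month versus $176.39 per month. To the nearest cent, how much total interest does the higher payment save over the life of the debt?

Monthly rate r = 14.3%/12 = 1.19167% = 0.0119167.
At $51.00/mo: n = ⌈−ln(1 − rB₀/P)/ln(1+r)⌉ = 23 payments (last $23.81); total interest = total paid − $1,000.00 = $145.81.
At $176.39/mo: 6 payments (last $159.68); total interest $41.63.
Interest saved = $145.81 − $41.63 = $104.18.

$104.18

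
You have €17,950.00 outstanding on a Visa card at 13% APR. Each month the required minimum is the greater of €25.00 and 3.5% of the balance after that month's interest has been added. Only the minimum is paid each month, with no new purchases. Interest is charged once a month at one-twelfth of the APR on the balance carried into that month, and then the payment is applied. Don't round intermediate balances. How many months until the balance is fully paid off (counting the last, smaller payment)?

165 months

Monthly rate r = 13%/12 = 1.08333% = 0.0108333.
While 3.5% of the post-interest balance exceeds €25.00, each month B ← (B·(1+r))·(1 − 0.035), i.e. B shrinks by the factor (1+r)·0.965 = 0.97545.
This holds for months 1–131. Entering month 132 the balance is €692.09; 3.5% of the post-interest balance is now below €25.00, so the flat €25.00 minimum applies from here.
From month 132 a fixed €25.00 at rate r clears €692.09 in 34 more payments. Total: 131 + 34 = 165 months.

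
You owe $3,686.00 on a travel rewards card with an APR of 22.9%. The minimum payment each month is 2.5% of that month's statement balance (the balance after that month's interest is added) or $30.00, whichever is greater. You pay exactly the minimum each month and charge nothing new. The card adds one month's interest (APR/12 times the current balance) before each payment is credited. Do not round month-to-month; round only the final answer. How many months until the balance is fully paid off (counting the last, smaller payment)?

252 months

Monthly rate r = 22.9%/12 = 1.90833% = 0.0190833.
While 2.5% of the post-interest balance exceeds $30.00, each month B ← (B·(1+r))·(1 − 0.025), i.e. B shrinks by the factor (1+r)·0.975 = 0.99361.
This holds for months 1–178. Entering month 179 the balance is $1,176.80; 2.5% of the post-interest balance is now below $30.00, so the flat $30.00 minimum applies from here.
From month 179 a fixed $30.00 at rate r clears $1,176.80 in 74 more payments. Total: 178 + 74 = 252 months.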